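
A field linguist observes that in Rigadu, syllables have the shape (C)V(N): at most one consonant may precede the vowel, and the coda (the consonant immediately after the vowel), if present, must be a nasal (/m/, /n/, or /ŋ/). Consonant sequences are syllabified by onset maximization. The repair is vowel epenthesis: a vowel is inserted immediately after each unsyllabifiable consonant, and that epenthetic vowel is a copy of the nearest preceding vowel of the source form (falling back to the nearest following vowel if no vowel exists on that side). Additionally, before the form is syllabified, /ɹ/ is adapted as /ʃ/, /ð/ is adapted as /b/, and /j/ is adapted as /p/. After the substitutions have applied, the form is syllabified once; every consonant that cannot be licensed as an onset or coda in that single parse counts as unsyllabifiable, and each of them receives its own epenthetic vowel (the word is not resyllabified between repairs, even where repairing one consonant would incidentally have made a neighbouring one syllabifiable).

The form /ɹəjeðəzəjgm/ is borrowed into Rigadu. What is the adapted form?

Substitution: /ɹ/ → /ʃ/, /j/ → /p/, /ð/ → /b/, giving /ʃəpebəzəpgm/.
Under (C)V(N), the unsyllabifiable consonants are /p/, /g/, /m/ (only a nasal (/m/, /n/, or /ŋ/) is licensed in coda position; onsets are limited to one consonant).
Inserting the epenthetic vowel yields /p/ → /pə/, /g/ → /gə/, /m/ → /mə/.

ʃəpebəzəpəgəmə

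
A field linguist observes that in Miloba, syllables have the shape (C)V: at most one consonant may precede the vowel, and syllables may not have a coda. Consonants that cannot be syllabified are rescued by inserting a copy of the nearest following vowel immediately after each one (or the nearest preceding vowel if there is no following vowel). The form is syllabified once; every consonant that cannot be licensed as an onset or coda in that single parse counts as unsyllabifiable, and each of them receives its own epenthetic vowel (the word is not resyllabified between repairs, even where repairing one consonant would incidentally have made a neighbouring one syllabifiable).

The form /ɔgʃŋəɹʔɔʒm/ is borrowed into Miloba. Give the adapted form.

ɔgəʃəŋəɹɔʔɔʒɔmɔ

Under (C)V, the unsyllabifiable consonants are /g/, /ʃ/, /ɹ/, /ʒ/, /m/ (no codas are permitted; onsets are limited to one consonant).
Epenthesis after each stranded consonant: /g/ → /gə/, /ʃ/ → /ʃə/, /ɹ/ → /ɹɔ/, /ʒ/ → /ʒɔ/, /m/ → /mɔ/.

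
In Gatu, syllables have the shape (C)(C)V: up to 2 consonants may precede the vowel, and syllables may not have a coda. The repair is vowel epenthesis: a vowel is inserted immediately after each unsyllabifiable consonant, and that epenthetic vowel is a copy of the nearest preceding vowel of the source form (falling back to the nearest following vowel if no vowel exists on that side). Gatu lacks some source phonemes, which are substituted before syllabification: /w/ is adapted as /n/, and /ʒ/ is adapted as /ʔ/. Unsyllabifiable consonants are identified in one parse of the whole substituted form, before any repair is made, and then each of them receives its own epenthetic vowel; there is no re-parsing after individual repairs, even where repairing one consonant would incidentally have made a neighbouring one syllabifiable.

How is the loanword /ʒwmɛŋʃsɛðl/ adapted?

Substitution: /ʒ/ → /ʔ/, /w/ → /n/, giving /ʔnmɛŋʃsɛðl/.
Under (C)(C)V, the unsyllabifiable consonants are /ʔ/, /ŋ/, /ð/, /l/ (no codas are permitted; onsets may contain at most 2 consonants).
Inserting the epenthetic vowel yields /ʔ/ → /ʔɛ/, /ŋ/ → /ŋɛ/, /ð/ → /ðɛ/, /l/ → /lɛ/.

ʔɛnmɛŋɛʃsɛðɛlɛ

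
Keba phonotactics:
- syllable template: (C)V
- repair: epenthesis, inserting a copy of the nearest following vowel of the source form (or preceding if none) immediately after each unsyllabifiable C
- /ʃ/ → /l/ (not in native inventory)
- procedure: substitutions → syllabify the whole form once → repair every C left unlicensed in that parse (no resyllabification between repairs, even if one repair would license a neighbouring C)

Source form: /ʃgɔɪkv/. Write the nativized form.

lɔgɔɪkɪvɪ

Substitution: /ʃ/ → /l/, giving /lgɔɪkv/.
Syllabifying with onset maximization leaves /l/, /k/, /v/ stranded (no codas are permitted; onsets are limited to one consonant).
Each unlicensed consonant becomes the onset of a new syllable: /l/ → /lɔ/, /k/ → /kɪ/, /v/ → /vɪ/.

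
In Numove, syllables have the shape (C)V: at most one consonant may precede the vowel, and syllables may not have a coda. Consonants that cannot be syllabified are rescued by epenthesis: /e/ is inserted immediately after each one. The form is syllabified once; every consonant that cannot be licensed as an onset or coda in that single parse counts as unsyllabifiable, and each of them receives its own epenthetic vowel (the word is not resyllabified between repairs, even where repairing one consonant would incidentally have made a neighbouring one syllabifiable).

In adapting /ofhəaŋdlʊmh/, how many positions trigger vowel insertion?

5

The unsyllabifiable consonants are /f/, /ŋ/, /d/, /m/, /h/; each receives one epenthetic vowel.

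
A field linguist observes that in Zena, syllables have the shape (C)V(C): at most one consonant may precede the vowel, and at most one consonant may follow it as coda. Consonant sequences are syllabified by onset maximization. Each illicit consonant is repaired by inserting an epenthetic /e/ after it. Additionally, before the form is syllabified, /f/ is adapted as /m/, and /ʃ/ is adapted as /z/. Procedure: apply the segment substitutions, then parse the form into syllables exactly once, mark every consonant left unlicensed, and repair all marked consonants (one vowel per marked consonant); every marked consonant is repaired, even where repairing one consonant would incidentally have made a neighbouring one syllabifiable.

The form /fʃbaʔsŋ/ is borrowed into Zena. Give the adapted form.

Substitution: /f/ → /m/, /ʃ/ → /z/, giving /mzbaʔsŋ/.
The consonants /m/, /z/, /s/, /ŋ/ cannot be parsed into a legal (C)V(C) syllable (at most one coda consonant is licensed; onsets are limited to one consonant).
Inserting the epenthetic vowel yields /m/ → /me/, /z/ → /ze/, /s/ → /se/, /ŋ/ → /ŋe/.

mezebaʔseŋe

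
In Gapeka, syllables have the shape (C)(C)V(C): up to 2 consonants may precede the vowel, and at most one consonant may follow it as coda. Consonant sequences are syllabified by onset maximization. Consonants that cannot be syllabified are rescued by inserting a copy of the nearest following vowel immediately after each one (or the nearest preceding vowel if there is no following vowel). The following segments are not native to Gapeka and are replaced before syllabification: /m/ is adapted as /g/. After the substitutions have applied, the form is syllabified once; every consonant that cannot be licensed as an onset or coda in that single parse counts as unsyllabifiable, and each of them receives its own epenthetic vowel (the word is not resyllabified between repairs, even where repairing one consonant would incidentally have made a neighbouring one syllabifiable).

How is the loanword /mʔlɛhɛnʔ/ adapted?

gɛʔlɛhɛnʔɛ

Substitution: /m/ → /g/, giving /gʔlɛhɛnʔ/.
The consonants /g/, /ʔ/ cannot be parsed into a legal (C)(C)V(C) syllable (at most one coda consonant is licensed; onsets may contain at most 2 consonants).
Each unlicensed consonant becomes the onset of a new syllable: /g/ → /gɛ/, /ʔ/ → /ʔɛ/.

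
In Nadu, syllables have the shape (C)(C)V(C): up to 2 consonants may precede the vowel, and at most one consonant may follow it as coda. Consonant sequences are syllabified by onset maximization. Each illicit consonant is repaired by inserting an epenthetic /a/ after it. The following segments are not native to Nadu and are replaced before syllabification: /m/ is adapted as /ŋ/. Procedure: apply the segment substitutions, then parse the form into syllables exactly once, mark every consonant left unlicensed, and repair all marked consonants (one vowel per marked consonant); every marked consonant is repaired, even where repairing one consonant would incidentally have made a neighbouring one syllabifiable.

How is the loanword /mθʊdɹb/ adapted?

Substitution: /m/ → /ŋ/, giving /ŋθʊdɹb/.
Syllabifying with onset maximization leaves /ɹ/, /b/ stranded (at most one coda consonant is licensed; onsets may contain at most 2 consonants).
Inserting the epenthetic vowel yields /ɹ/ → /ɹa/, /b/ → /ba/.

ŋθʊdɹaba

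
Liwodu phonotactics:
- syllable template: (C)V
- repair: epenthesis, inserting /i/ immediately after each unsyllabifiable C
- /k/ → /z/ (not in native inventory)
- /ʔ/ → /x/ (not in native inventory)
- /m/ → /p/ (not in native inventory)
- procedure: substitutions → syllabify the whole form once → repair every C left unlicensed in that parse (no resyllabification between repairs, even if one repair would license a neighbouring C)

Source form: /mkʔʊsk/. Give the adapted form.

Substitution: /m/ → /p/, /k/ → /z/, /ʔ/ → /x/, giving /pzxʊsz/.
The consonants /p/, /z/, /s/, /z/ cannot be parsed into a legal (C)V syllable (no codas are permitted; onsets are limited to one consonant).
Each unlicensed consonant becomes the onset of a new syllable: /p/ → /pi/, /z/ → /zi/, /s/ → /si/, /z/ → /zi/.

pizixʊsizi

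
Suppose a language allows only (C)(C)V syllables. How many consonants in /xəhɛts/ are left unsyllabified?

2

Syllabifying with onset maximization leaves /t/, /s/ stranded (no codas are permitted; onsets may contain at most 2 consonants).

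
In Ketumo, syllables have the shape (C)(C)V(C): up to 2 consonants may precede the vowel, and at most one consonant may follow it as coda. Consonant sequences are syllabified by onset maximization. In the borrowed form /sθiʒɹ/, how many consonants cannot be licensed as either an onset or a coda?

1

Syllabifying with onset maximization leaves /ɹ/ stranded (at most one coda consonant is licensed; onsets may contain at most 2 consonants).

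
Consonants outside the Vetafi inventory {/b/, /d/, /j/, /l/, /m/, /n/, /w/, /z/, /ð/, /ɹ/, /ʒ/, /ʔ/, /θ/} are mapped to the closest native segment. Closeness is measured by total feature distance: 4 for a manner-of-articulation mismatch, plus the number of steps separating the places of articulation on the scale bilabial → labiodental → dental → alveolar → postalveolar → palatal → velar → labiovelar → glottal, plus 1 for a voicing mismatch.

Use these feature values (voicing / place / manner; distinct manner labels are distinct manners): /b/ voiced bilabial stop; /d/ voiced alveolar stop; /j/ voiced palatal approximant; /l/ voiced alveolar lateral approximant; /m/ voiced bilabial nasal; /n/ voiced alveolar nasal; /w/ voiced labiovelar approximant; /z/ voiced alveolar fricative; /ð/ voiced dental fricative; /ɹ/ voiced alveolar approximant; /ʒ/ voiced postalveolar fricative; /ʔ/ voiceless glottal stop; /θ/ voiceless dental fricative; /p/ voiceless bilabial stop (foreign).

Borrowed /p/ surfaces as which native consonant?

/b/ is closest: same manner (stop), place distance 0 (bilabial→bilabial), voicing differs (+1); total 1. Next closest is /d/ at distance 4.

b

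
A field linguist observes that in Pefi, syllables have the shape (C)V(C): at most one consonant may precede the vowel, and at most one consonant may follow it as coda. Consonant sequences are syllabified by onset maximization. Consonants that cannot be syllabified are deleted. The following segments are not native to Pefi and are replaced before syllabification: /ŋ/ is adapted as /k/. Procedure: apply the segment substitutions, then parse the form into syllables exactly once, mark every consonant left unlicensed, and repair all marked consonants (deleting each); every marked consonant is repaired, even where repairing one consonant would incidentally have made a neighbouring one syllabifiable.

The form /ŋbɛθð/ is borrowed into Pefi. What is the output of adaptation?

Substitution: /ŋ/ → /k/, giving /kbɛθð/.
The consonants /k/, /ð/ cannot be parsed into a legal (C)V(C) syllable (at most one coda consonant is licensed; onsets are limited to one consonant).
Each unlicensed consonant is deleted: /k/, /ð/.

bɛθ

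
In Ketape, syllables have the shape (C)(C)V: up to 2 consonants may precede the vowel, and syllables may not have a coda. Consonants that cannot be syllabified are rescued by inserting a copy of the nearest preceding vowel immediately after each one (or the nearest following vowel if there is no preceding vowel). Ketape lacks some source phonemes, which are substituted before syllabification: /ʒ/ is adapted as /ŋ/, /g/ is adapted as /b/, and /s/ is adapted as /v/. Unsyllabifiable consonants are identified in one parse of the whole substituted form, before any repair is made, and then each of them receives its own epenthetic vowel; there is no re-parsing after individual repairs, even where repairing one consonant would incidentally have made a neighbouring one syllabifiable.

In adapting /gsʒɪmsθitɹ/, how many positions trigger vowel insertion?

4

After substitution the input is /bvŋɪmvθitɹ/.
The unsyllabifiable consonants are /b/, /m/, /t/, /ɹ/; each receives one epenthetic vowel.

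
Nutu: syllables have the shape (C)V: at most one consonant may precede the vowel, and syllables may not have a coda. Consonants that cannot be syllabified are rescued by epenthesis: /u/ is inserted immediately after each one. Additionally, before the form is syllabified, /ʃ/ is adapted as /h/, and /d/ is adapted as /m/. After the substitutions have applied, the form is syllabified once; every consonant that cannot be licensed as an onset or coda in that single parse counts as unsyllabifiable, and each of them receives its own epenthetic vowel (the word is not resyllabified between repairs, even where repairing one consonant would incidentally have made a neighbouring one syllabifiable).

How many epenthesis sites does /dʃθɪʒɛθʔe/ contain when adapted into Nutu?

After substitution the input is /mhθɪʒɛθʔe/.
The unsyllabifiable consonants are /m/, /h/, /θ/; each receives one epenthetic vowel.

3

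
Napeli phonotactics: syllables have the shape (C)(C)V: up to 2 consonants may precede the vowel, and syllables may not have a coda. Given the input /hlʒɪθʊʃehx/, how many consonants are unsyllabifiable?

Syllabifying with onset maximization leaves /h/, /h/, /x/ stranded (no codas are permitted; onsets may contain at most 2 consonants).

3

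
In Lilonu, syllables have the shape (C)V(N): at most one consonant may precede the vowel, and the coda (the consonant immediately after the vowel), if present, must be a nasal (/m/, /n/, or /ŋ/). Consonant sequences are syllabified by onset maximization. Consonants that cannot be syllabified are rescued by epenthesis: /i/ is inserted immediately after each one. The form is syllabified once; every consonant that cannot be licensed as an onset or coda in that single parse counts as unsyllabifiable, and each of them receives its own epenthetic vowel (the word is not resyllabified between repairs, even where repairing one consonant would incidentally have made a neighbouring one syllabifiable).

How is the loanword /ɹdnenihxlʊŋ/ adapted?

Under (C)V(N), the unsyllabifiable consonants are /ɹ/, /d/, /h/, /x/ (only a nasal (/m/, /n/, or /ŋ/) is licensed in coda position; onsets are limited to one consonant).
Inserting the epenthetic vowel yields /ɹ/ → /ɹi/, /d/ → /di/, /h/ → /hi/, /x/ → /xi/.

ɹidinenihixilʊŋ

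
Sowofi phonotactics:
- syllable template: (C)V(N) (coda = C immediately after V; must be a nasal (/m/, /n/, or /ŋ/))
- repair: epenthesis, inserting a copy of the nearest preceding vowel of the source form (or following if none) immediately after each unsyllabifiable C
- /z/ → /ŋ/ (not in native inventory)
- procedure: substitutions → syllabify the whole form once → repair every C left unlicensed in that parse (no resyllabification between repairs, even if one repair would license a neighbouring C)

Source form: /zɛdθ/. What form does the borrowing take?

Substitution: /z/ → /ŋ/, giving /ŋɛdθ/.
Under (C)V(N), the unsyllabifiable consonants are /d/, /θ/ (only a nasal (/m/, /n/, or /ŋ/) is licensed in coda position; onsets are limited to one consonant).
Inserting the epenthetic vowel yields /d/ → /dɛ/, /θ/ → /θɛ/.

ŋɛdɛθɛ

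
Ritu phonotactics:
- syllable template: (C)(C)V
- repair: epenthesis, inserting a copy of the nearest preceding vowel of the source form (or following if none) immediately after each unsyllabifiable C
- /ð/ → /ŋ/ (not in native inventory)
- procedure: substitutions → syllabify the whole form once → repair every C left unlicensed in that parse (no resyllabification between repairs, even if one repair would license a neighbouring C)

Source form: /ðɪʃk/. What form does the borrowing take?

ŋɪʃɪkɪ

Substitution: /ð/ → /ŋ/, giving /ŋɪʃk/.
Syllabifying with onset maximization leaves /ʃ/, /k/ stranded (no codas are permitted; onsets may contain at most 2 consonants).
Each unlicensed consonant becomes the onset of a new syllable: /ʃ/ → /ʃɪ/, /k/ → /kɪ/.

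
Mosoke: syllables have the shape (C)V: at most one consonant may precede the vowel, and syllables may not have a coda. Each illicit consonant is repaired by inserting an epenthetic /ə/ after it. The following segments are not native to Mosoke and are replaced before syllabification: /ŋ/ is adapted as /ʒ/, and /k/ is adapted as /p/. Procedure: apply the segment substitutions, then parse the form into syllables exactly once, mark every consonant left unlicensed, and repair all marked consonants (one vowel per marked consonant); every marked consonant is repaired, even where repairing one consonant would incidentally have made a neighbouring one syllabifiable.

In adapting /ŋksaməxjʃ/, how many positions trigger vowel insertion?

5

After substitution the input is /ʒpsaməxjʃ/.
The unsyllabifiable consonants are /ʒ/, /p/, /x/, /j/, /ʃ/; each receives one epenthetic vowel.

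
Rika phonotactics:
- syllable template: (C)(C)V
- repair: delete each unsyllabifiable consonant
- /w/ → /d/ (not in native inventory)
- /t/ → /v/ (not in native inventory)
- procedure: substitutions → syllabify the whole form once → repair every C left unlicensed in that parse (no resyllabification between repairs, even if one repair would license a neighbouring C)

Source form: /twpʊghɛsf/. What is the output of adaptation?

dpʊghɛ

Substitution: /t/ → /v/, /w/ → /d/, giving /vdpʊghɛsf/.
The consonants /v/, /s/, /f/ cannot be parsed into a legal (C)(C)V syllable (no codas are permitted; onsets may contain at most 2 consonants).
Each unlicensed consonant is deleted: /v/, /s/, /f/.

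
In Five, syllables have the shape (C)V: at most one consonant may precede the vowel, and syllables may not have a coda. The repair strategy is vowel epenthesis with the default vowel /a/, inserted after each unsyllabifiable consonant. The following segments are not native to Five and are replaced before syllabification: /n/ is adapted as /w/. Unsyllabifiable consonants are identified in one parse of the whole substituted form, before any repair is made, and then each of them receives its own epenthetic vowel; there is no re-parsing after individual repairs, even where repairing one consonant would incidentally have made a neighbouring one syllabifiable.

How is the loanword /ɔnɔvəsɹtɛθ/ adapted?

ɔwɔvəsaɹatɛθa

Substitution: /n/ → /w/, giving /ɔwɔvəsɹtɛθ/.
Syllabifying with onset maximization leaves /s/, /ɹ/, /θ/ stranded (no codas are permitted; onsets are limited to one consonant).
Inserting the epenthetic vowel yields /s/ → /sa/, /ɹ/ → /ɹa/, /θ/ → /θa/.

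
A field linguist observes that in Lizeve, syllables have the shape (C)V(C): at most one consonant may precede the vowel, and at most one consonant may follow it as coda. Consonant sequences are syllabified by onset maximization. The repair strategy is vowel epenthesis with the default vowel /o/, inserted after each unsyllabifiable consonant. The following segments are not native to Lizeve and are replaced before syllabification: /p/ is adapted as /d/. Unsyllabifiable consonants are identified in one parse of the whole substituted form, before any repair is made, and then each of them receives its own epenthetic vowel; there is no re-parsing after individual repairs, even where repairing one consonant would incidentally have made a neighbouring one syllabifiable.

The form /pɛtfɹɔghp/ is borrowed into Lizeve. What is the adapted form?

dɛtfoɹɔghodo

Substitution: /p/ → /d/, giving /dɛtfɹɔghd/.
Under (C)V(C), the unsyllabifiable consonants are /f/, /h/, /d/ (at most one coda consonant is licensed; onsets are limited to one consonant).
Each unlicensed consonant becomes the onset of a new syllable: /f/ → /fo/, /h/ → /ho/, /d/ → /do/.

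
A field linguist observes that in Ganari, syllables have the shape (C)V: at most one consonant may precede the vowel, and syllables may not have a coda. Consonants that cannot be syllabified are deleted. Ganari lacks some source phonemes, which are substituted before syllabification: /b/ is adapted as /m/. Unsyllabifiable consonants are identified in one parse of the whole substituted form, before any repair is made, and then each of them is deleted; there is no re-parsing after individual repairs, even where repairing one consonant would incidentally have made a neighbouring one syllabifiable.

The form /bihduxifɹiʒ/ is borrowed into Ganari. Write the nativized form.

Substitution: /b/ → /m/, giving /mihduxifɹiʒ/.
Under (C)V, the unsyllabifiable consonants are /h/, /f/, /ʒ/ (no codas are permitted; onsets are limited to one consonant).
Each unlicensed consonant is deleted: /h/, /f/, /ʒ/.

miduxiɹi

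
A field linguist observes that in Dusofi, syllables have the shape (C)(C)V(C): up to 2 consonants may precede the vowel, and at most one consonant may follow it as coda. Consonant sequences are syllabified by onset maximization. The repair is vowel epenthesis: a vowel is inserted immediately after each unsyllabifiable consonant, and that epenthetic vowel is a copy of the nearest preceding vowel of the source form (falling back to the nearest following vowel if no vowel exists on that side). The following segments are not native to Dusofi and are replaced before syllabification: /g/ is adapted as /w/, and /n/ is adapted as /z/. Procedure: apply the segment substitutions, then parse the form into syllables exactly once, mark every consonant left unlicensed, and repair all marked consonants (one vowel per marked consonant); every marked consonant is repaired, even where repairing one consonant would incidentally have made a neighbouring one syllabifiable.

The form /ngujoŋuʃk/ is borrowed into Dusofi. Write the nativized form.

Substitution: /n/ → /z/, /g/ → /w/, giving /zwujoŋuʃk/.
Syllabifying with onset maximization leaves /k/ stranded (at most one coda consonant is licensed; onsets may contain at most 2 consonants).
Inserting the epenthetic vowel yields /k/ → /ku/.

zwujoŋuʃku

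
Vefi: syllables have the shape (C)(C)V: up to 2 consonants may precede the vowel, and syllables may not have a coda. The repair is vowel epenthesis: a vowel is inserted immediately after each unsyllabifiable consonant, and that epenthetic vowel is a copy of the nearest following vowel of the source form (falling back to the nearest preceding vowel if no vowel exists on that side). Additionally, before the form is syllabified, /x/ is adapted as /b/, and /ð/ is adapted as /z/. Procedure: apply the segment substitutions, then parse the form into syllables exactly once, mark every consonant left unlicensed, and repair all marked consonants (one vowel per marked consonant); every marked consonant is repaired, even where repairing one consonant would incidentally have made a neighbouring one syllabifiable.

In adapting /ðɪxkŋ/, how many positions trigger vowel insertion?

3

After substitution the input is /zɪbkŋ/.
The unsyllabifiable consonants are /b/, /k/, /ŋ/; each receives one epenthetic vowel.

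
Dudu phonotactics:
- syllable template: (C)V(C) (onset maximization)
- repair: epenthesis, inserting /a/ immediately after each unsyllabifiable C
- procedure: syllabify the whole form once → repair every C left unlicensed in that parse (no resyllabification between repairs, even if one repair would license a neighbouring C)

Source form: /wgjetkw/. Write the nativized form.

wagajetkawa

Syllabifying with onset maximization leaves /w/, /g/, /k/, /w/ stranded (at most one coda consonant is licensed; onsets are limited to one consonant).
Inserting the epenthetic vowel yields /w/ → /wa/, /g/ → /ga/, /k/ → /ka/, /w/ → /wa/.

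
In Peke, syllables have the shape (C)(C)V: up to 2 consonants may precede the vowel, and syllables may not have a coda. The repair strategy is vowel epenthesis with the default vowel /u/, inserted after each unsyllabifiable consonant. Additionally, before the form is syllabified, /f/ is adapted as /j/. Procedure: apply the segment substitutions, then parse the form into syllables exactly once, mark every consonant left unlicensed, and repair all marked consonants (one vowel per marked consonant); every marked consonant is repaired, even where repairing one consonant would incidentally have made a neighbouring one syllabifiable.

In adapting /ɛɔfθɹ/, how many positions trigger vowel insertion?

3

After substitution the input is /ɛɔjθɹ/.
The unsyllabifiable consonants are /j/, /θ/, /ɹ/; each receives one epenthetic vowel.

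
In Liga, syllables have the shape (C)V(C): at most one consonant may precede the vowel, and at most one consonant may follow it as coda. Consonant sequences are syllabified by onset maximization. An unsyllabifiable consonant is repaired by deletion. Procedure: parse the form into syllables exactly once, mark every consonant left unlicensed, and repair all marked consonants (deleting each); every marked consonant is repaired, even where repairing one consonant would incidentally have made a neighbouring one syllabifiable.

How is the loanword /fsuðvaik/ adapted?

suðvaik

The consonants /f/ cannot be parsed into a legal (C)V(C) syllable (at most one coda consonant is licensed; onsets are limited to one consonant).
Deletion applies to /f/.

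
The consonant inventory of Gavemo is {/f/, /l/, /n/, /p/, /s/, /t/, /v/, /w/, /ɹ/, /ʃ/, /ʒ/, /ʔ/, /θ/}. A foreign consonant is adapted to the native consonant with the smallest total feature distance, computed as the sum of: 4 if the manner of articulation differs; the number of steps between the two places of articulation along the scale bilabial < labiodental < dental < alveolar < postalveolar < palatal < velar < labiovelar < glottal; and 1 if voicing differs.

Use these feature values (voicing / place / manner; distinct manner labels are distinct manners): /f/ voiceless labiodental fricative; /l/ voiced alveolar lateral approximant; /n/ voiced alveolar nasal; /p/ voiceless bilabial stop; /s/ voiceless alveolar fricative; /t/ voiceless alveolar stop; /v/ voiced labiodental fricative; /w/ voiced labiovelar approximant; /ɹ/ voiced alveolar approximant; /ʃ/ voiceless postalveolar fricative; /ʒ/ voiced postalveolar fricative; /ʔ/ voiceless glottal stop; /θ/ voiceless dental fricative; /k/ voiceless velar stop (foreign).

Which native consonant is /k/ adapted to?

/ʔ/ is closest: same manner (stop), place distance 2 (velar→glottal), same voicing; total 2. Next closest is /t/ at distance 3.

ʔ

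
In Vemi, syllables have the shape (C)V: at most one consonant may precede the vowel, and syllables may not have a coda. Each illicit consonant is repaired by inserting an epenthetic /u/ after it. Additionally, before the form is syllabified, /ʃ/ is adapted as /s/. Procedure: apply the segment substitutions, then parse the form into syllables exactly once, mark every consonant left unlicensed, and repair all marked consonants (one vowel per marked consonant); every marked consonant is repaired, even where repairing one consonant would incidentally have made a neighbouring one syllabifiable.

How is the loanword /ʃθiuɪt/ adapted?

Substitution: /ʃ/ → /s/, giving /sθiuɪt/.
The consonants /s/, /t/ cannot be parsed into a legal (C)V syllable (no codas are permitted; onsets are limited to one consonant).
Inserting the epenthetic vowel yields /s/ → /su/, /t/ → /tu/.

suθiuɪtu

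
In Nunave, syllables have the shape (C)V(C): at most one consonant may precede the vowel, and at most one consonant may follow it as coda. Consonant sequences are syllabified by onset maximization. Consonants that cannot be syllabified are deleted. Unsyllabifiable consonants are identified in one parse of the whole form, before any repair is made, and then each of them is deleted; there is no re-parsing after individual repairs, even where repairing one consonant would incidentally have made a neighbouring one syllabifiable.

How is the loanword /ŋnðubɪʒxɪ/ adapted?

Under (C)V(C), the unsyllabifiable consonants are /ŋ/, /n/ (at most one coda consonant is licensed; onsets are limited to one consonant).
Each unlicensed consonant is deleted: /ŋ/, /n/.

ðubɪʒxɪ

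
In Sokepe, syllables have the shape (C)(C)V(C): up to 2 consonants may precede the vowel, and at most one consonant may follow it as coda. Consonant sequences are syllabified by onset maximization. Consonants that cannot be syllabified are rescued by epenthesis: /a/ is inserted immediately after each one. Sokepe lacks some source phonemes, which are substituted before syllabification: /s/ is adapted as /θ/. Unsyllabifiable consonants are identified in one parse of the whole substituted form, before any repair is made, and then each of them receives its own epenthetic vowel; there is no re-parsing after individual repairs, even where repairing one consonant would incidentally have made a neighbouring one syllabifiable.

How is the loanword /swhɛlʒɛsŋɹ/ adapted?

θawhɛlʒɛθŋaɹa

Substitution: /s/ → /θ/, giving /θwhɛlʒɛθŋɹ/.
Syllabifying with onset maximization leaves /θ/, /ŋ/, /ɹ/ stranded (at most one coda consonant is licensed; onsets may contain at most 2 consonants).
Epenthesis after each stranded consonant: /θ/ → /θa/, /ŋ/ → /ŋa/, /ɹ/ → /ɹa/.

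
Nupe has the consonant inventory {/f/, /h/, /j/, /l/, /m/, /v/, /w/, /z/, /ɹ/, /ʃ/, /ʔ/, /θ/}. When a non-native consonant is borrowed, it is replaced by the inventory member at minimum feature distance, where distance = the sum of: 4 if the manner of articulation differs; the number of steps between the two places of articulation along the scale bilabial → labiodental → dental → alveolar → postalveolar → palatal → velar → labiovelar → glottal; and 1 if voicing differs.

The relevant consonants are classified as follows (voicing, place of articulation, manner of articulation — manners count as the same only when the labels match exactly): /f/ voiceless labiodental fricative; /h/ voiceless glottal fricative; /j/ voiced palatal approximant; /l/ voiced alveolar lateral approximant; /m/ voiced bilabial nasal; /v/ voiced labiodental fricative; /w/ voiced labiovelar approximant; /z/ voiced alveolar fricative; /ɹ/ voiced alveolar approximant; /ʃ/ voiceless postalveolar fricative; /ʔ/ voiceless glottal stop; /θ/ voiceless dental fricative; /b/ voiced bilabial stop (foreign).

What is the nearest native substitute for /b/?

/m/ is closest: manner differs (stop→nasal, +4), place distance 0 (bilabial→bilabial), same voicing; total 4. Next closest is /v/ at distance 5.

m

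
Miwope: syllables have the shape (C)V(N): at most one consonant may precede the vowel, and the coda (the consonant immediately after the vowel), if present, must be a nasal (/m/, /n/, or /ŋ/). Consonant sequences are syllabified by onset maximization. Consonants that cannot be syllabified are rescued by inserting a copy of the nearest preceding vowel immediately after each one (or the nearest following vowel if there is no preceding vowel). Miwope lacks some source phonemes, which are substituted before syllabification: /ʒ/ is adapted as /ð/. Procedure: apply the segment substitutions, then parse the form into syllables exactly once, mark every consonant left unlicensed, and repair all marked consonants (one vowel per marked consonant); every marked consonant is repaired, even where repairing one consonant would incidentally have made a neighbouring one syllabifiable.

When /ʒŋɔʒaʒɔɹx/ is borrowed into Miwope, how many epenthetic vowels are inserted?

3

After substitution the input is /ðŋɔðaðɔɹx/.
The unsyllabifiable consonants are /ð/, /ɹ/, /x/; each receives one epenthetic vowel.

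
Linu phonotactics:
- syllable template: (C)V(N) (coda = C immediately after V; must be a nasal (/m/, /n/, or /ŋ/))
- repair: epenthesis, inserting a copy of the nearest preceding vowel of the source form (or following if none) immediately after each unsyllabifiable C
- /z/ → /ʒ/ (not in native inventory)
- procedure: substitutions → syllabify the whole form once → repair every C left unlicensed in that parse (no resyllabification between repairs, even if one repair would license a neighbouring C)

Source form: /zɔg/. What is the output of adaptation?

ʒɔgɔ

Substitution: /z/ → /ʒ/, giving /ʒɔg/.
The consonants /g/ cannot be parsed into a legal (C)V(N) syllable (only a nasal (/m/, /n/, or /ŋ/) is licensed in coda position; onsets are limited to one consonant).
Each unlicensed consonant becomes the onset of a new syllable: /g/ → /gɔ/.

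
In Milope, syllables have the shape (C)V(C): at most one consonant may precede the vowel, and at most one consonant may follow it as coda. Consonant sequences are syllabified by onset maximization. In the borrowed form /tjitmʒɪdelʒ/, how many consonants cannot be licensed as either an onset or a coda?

3

The consonants /t/, /m/, /ʒ/ cannot be parsed into a legal (C)V(C) syllable (at most one coda consonant is licensed; onsets are limited to one consonant).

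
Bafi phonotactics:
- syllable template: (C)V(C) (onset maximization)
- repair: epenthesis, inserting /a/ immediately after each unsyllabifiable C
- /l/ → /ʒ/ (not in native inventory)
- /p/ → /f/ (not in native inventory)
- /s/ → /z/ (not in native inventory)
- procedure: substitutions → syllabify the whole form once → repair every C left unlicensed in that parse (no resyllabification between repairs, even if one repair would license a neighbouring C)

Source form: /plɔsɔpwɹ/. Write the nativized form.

Substitution: /p/ → /f/, /l/ → /ʒ/, /s/ → /z/, giving /fʒɔzɔfwɹ/.
Syllabifying with onset maximization leaves /f/, /w/, /ɹ/ stranded (at most one coda consonant is licensed; onsets are limited to one consonant).
Inserting the epenthetic vowel yields /f/ → /fa/, /w/ → /wa/, /ɹ/ → /ɹa/.

faʒɔzɔfwaɹa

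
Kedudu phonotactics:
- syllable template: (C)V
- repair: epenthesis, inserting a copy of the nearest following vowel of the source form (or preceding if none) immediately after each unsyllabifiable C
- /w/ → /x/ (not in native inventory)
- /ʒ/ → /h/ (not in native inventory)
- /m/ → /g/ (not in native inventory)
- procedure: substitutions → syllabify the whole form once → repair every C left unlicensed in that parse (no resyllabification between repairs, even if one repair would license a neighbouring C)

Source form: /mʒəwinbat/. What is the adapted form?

gəhəxinabata

Substitution: /m/ → /g/, /ʒ/ → /h/, /w/ → /x/, giving /ghəxinbat/.
Syllabifying with onset maximization leaves /g/, /n/, /t/ stranded (no codas are permitted; onsets are limited to one consonant).
Each unlicensed consonant becomes the onset of a new syllable: /g/ → /gə/, /n/ → /na/, /t/ → /ta/.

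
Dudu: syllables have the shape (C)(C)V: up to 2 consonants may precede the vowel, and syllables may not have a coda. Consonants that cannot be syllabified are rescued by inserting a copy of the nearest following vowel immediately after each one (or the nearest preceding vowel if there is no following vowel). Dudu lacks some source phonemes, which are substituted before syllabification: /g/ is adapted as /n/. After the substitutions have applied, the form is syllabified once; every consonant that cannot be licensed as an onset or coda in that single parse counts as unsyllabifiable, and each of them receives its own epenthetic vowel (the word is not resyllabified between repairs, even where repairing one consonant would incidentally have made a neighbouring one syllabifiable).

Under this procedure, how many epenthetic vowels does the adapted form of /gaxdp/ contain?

3

After substitution the input is /naxdp/.
The unsyllabifiable consonants are /x/, /d/, /p/; each receives one epenthetic vowel.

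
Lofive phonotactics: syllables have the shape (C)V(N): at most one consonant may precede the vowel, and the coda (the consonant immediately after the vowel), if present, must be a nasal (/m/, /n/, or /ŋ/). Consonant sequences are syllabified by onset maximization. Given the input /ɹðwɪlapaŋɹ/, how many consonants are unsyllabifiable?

3

The consonants /ɹ/, /ð/, /ɹ/ cannot be parsed into a legal (C)V(N) syllable (only a nasal (/m/, /n/, or /ŋ/) is licensed in coda position; onsets are limited to one consonant).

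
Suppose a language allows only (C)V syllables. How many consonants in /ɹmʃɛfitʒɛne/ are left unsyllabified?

Under (C)V, the unsyllabifiable consonants are /ɹ/, /m/, /t/ (no codas are permitted; onsets are limited to one consonant).

3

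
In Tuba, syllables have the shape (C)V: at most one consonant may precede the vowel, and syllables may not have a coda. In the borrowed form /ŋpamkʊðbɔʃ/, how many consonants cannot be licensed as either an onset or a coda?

4

The consonants /ŋ/, /m/, /ð/, /ʃ/ cannot be parsed into a legal (C)V syllable (no codas are permitted; onsets are limited to one consonant).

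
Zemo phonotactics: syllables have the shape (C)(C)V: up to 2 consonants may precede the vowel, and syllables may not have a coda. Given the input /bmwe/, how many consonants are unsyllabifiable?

The consonants /b/ cannot be parsed into a legal (C)(C)V syllable (no codas are permitted; onsets may contain at most 2 consonants).

1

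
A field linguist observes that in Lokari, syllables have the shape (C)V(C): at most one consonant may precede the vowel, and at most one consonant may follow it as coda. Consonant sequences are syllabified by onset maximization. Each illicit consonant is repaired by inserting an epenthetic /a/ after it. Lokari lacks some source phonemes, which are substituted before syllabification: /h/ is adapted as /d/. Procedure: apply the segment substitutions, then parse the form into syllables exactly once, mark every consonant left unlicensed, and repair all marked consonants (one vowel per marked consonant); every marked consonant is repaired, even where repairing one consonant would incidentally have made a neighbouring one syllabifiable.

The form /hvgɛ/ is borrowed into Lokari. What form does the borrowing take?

davagɛ

Substitution: /h/ → /d/, giving /dvgɛ/.
The consonants /d/, /v/ cannot be parsed into a legal (C)V(C) syllable (at most one coda consonant is licensed; onsets are limited to one consonant).
Inserting the epenthetic vowel yields /d/ → /da/, /v/ → /va/.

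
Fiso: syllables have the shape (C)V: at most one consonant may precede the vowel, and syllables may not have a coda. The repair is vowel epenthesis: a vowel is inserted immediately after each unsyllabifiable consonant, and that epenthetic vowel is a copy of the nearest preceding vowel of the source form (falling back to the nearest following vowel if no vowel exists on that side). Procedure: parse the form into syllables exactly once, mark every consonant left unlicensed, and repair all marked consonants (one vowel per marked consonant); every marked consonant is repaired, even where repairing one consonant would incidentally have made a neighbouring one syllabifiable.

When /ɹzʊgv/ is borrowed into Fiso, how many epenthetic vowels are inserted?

3

The unsyllabifiable consonants are /ɹ/, /g/, /v/; each receives one epenthetic vowel.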